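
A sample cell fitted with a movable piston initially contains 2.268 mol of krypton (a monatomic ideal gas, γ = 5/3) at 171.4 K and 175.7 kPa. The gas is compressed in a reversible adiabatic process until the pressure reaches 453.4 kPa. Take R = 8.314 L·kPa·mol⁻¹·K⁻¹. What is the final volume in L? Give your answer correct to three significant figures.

V₂ ≈ 10.4 L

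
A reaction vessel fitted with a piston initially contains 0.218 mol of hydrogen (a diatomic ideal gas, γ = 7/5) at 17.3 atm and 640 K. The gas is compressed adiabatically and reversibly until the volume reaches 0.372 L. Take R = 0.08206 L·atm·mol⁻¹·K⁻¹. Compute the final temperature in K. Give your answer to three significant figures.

T₂ ≈ 806 K

From PV = nRT: V₁ = nRT₁/P₁ = 0.6618 L.
Adiabatic (γ = 7/5), T V^(γ−1) and P V^γ constant: T₂ = T₁·(V₁/V₂)^(γ−1) = 805.8 K; P₂ = P₁·(V₁/V₂)^γ = 38.75 atm.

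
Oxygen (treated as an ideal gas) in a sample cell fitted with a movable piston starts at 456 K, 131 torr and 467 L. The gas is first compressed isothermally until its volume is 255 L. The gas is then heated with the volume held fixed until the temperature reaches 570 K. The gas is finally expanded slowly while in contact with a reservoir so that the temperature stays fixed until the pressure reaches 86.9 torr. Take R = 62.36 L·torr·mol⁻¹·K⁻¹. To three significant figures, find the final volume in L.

T constant ⇒ Boyle's law P V = const: T₂ = T₁; P₂ = P₁·(V₁/V₂) = 239.9 torr.
Isochoric, so P/T is constant: V₃ = V₂; P₃ = P₂·(T₃/T₂) = 299.9 torr.
T constant ⇒ Boyle's law P V = const: T₄ = T₃; V₄ = V₃·(P₃/P₄) = 880.0 L.

V₄ ≈ 880 L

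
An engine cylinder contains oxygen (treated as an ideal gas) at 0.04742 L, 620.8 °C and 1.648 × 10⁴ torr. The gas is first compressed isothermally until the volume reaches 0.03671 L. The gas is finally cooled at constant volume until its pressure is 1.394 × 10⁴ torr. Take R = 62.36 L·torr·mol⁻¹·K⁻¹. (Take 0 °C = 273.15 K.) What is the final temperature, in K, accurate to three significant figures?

Convert: T₁ = 893.9 K.
T constant ⇒ Boyle's law P V = const: T₂ = T₁; P₂ = P₁·(V₁/V₂) = 2.129e+04 torr.
Isochoric, so P/T is constant: V₃ = V₂; T₃ = T₂·(P₃/P₂) = 585.4 K.

T₃ ≈ 585 K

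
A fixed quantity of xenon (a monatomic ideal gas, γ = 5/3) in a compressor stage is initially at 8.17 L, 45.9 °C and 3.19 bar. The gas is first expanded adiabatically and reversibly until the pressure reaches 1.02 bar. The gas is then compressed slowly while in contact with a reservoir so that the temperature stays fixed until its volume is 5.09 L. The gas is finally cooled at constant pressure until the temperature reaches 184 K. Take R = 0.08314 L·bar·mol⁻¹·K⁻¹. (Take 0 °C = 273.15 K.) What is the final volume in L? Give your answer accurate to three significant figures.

V₄ ≈ 4.63 L

Convert: T₁ = 319.0 K.
Adiabatic (γ = 5/3), T V^(γ−1) and P V^γ constant: T₂ = T₁·(P₂/P₁)^((γ−1)/γ) = 202.2 K; V₂ = V₁·(P₁/P₂)^(1/γ) = 16.19 L.
Isothermal, so P V is constant: T₃ = T₂; P₃ = P₂·(V₂/V₃) = 3.245 bar.
Isobaric, so V/T is constant: P₄ = P₃; V₄ = V₃·(T₄/T₃) = 4.632 L.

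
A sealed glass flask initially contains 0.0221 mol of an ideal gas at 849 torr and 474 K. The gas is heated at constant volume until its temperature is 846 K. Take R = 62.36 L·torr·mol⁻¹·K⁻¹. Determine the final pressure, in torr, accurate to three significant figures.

P₂ ≈ 1.52e+03 torr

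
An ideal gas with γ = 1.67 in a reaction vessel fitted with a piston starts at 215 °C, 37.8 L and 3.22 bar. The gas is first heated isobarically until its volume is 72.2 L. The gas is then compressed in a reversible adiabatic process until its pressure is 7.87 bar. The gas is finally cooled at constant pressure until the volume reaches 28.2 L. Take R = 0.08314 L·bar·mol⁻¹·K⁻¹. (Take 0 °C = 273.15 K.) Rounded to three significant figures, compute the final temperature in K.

Convert: T₁ = 488.1 K.
P constant ⇒ V ∝ T: P₂ = P₁; T₂ = T₁·(V₂/V₁) = 932.4 K.
Reversible adiabatic, γ = 1.67: T₃ = T₂·(P₃/P₂)^((γ−1)/γ) = 1334 K; V₃ = V₂·(P₂/P₃)^(1/γ) = 42.28 L.
P constant ⇒ V ∝ T: P₄ = P₃; T₄ = T₃·(V₄/V₃) = 890.1 K.

T₄ ≈ 890 K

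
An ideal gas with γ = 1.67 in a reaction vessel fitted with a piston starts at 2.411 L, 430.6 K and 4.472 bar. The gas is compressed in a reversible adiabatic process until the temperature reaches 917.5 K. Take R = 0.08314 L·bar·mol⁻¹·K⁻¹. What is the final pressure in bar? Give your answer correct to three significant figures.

P₂ ≈ 29.5 bar

Adiabatic (γ = 1.67), T V^(γ−1) and P V^γ constant: P₂ = P₁·(T₂/T₁)^(γ/(γ−1)) = 29.47 bar; V₂ = V₁·(T₁/T₂)^(1/(γ−1)) = 0.7796 L.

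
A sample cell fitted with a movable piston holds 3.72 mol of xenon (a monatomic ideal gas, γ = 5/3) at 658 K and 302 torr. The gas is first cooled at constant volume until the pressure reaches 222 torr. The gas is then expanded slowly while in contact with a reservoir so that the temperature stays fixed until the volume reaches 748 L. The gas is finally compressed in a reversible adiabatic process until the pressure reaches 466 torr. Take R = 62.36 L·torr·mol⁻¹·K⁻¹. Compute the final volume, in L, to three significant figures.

V₄ ≈ 379 L

From PV = nRT: V₁ = nRT₁/P₁ = 505.4 L.
V constant ⇒ P ∝ T: V₂ = V₁; T₂ = T₁·(P₂/P₁) = 483.7 K.
T constant ⇒ Boyle's law P V = const: T₃ = T₂; P₃ = P₂·(V₂/V₃) = 150.0 torr.
Reversible adiabatic, γ = 5/3: T₄ = T₃·(P₄/P₃)^((γ−1)/γ) = 761.2 K; V₄ = V₃·(P₃/P₄)^(1/γ) = 378.9 L.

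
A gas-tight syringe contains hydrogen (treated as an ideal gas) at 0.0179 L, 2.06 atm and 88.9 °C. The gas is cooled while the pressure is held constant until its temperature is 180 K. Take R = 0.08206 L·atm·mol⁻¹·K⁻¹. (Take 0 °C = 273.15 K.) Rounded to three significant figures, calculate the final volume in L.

Convert: T₁ = 362.0 K.
Isobaric, so V/T is constant: P₂ = P₁; V₂ = V₁·(T₂/T₁) = 0.008899 L.

V₂ ≈ 0.00890 L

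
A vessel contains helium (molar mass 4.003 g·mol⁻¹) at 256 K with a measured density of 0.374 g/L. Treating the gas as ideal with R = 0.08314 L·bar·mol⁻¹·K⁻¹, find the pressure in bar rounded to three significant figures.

P ≈ 1.99 bar

ρ = PM/(RT) ⇒ P = ρRT/M = (0.374 × 0.08314 × 256.0) / 4.003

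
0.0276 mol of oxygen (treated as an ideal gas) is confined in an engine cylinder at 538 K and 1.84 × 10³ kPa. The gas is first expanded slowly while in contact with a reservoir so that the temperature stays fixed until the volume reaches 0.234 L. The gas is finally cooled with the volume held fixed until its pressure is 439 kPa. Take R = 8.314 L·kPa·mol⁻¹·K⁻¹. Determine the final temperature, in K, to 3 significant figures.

T₃ ≈ 448 K

From PV = nRT: V₁ = nRT₁/P₁ = 0.06709 L.
Isothermal, so P V is constant: T₂ = T₁; P₂ = P₁·(V₁/V₂) = 527.6 kPa.
Isochoric, so P/T is constant: V₃ = V₂; T₃ = T₂·(P₃/P₂) = 447.7 K.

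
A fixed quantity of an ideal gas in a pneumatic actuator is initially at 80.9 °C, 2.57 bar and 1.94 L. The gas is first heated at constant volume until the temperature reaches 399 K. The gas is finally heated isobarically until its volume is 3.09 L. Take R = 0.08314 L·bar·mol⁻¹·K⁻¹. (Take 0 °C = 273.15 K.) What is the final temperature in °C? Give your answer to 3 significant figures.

Convert: T₁ = 354.0 K.
Isochoric, so P/T is constant: V₂ = V₁; P₂ = P₁·(T₂/T₁) = 2.896 bar.
P constant ⇒ V ∝ T: P₃ = P₂; T₃ = T₂·(V₃/V₂) = 635.5 K.

T₃ ≈ 362 °C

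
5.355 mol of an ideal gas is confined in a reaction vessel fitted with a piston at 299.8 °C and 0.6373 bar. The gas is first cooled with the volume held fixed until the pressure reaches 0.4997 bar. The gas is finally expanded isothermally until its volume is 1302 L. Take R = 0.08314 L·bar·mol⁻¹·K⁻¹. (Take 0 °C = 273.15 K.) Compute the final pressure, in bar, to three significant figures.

Convert: T₁ = 573.0 K.
From PV = nRT: V₁ = nRT₁/P₁ = 400.3 L.
V constant ⇒ P ∝ T: V₂ = V₁; T₂ = T₁·(P₂/P₁) = 449.2 K.
Isothermal, so P V is constant: T₃ = T₂; P₃ = P₂·(V₂/V₃) = 0.1536 bar.

P₃ ≈ 0.154 bar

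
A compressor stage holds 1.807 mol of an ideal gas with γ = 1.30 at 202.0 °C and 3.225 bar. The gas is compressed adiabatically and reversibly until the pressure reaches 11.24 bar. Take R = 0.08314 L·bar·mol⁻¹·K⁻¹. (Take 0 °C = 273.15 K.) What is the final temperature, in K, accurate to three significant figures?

Convert: T₁ = 475.1 K.
From PV = nRT: V₁ = nRT₁/P₁ = 22.13 L.
Adiabatic (γ = 1.30), T V^(γ−1) and P V^γ constant: T₂ = T₁·(P₂/P₁)^((γ−1)/γ) = 633.8 K; V₂ = V₁·(P₁/P₂)^(1/γ) = 8.472 L.

T₂ ≈ 634 K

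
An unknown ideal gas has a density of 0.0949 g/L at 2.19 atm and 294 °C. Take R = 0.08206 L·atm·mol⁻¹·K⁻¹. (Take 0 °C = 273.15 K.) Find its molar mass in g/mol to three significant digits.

M ≈ 2.02 g/mol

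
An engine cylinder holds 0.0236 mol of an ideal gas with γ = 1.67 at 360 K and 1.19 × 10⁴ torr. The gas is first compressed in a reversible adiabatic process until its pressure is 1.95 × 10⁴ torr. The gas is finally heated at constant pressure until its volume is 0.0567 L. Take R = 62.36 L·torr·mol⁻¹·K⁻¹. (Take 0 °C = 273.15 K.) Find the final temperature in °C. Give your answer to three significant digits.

From PV = nRT: V₁ = nRT₁/P₁ = 0.04452 L.
Reversible adiabatic, γ = 1.67: T₂ = T₁·(P₂/P₁)^((γ−1)/γ) = 438.9 K; V₂ = V₁·(P₁/P₂)^(1/γ) = 0.03312 L.
Isobaric, so V/T is constant: P₃ = P₂; T₃ = T₂·(V₃/V₂) = 751.3 K.

T₃ ≈ 478 °C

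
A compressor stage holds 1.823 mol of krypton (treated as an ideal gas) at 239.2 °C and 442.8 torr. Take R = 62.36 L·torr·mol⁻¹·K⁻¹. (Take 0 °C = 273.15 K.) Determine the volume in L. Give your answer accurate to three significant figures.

V ≈ 132 L

Convert: T = 512.35 K.
PV = nRT ⇒ V = nRT/P = (1.823 × 62.36 × 512.35) / 442.8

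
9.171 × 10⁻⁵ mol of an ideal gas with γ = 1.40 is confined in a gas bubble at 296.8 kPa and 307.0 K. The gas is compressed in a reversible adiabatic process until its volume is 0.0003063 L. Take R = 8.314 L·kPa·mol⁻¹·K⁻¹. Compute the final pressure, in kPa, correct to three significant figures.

P₂ ≈ 1.12e+03 kPa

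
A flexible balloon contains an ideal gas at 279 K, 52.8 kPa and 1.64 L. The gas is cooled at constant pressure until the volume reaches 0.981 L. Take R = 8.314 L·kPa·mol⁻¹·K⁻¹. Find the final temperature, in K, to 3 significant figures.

Isobaric, so V/T is constant: P₂ = P₁; T₂ = T₁·(V₂/V₁) = 166.9 K.

T₂ ≈ 167 K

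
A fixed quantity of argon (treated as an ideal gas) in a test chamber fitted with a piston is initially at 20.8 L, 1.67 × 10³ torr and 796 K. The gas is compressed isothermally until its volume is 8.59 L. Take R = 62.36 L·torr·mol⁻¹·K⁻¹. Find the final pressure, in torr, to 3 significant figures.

Isothermal, so P V is constant: T₂ = T₁; P₂ = P₁·(V₁/V₂) = 4044 torr.

P₂ ≈ 4.04e+03 torr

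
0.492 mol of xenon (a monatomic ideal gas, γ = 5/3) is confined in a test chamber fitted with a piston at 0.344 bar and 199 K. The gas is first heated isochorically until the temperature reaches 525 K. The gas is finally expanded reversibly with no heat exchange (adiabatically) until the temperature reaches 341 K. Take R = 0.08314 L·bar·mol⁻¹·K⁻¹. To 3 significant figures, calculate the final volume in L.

From PV = nRT: V₁ = nRT₁/P₁ = 23.66 L.
Isochoric, so P/T is constant: V₂ = V₁; P₂ = P₁·(T₂/T₁) = 0.9075 bar.
Reversible adiabatic, γ = 5/3: P₃ = P₂·(T₃/T₂)^(γ/(γ−1)) = 0.3086 bar; V₃ = V₂·(T₂/T₃)^(1/(γ−1)) = 45.20 L.

V₃ ≈ 45.2 L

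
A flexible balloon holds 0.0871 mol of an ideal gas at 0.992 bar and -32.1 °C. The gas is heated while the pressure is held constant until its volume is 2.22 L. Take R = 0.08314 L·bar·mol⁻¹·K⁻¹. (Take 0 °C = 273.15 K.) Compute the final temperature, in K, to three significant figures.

T₂ ≈ 304 K

Convert: T₁ = 241.0 K.
From PV = nRT: V₁ = nRT₁/P₁ = 1.760 L.
Isobaric, so V/T is constant: P₂ = P₁; T₂ = T₁·(V₂/V₁) = 304.1 K.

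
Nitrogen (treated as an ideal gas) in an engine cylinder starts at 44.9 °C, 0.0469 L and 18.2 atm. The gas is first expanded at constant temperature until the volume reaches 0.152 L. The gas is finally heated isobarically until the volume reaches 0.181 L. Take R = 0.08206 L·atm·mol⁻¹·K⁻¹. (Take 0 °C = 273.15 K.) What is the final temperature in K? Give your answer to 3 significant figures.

T₃ ≈ 379 K

Convert: T₁ = 318.0 K.
Isothermal, so P V is constant: T₂ = T₁; P₂ = P₁·(V₁/V₂) = 5.616 atm.
Isobaric, so V/T is constant: P₃ = P₂; T₃ = T₂·(V₃/V₂) = 378.7 K.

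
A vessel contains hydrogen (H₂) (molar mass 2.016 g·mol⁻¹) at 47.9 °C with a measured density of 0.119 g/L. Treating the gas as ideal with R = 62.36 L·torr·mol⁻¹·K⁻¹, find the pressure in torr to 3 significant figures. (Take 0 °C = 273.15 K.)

P ≈ 1.18e+03 torr

ρ = PM/(RT) ⇒ P = ρRT/M = (0.119 × 62.36 × 321.0) / 2.016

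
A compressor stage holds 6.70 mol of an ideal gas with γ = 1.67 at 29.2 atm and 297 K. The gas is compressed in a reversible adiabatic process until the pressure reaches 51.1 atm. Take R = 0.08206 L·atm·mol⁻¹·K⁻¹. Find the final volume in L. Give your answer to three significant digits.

V₂ ≈ 4.00 L

From PV = nRT: V₁ = nRT₁/P₁ = 5.592 L.
Adiabatic (γ = 1.67), T V^(γ−1) and P V^γ constant: T₂ = T₁·(P₂/P₁)^((γ−1)/γ) = 371.8 K; V₂ = V₁·(P₁/P₂)^(1/γ) = 4.000 L.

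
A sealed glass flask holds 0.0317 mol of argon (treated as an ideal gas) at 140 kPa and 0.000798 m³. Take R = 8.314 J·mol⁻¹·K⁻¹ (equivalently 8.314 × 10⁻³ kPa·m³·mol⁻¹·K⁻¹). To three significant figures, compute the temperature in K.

PV = nRT ⇒ T = PV/(nR) = (140 × 0.000798) / (0.0317 × 8.314 × 10⁻³)

T ≈ 424 K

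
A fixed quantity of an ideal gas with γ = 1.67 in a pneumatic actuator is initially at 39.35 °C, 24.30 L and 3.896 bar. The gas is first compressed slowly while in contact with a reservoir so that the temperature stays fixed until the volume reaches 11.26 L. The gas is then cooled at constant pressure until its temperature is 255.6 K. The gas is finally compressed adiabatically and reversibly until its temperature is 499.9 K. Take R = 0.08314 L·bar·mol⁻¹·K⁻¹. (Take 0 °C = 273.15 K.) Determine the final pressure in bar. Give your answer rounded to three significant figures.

Convert: T₁ = 312.5 K.
Isothermal, so P V is constant: T₂ = T₁; P₂ = P₁·(V₁/V₂) = 8.408 bar.
P constant ⇒ V ∝ T: P₃ = P₂; V₃ = V₂·(T₃/T₂) = 9.210 L.
Adiabatic (γ = 1.67), T V^(γ−1) and P V^γ constant: P₄ = P₃·(T₄/T₃)^(γ/(γ−1)) = 44.75 bar; V₄ = V₃·(T₃/T₄)^(1/(γ−1)) = 3.384 L.

P₄ ≈ 44.8 bar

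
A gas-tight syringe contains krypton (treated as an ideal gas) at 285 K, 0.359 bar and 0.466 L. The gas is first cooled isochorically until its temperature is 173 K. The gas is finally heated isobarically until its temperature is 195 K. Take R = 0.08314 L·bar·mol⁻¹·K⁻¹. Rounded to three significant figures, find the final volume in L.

V constant ⇒ P ∝ T: V₂ = V₁; P₂ = P₁·(T₂/T₁) = 0.2179 bar.
Isobaric, so V/T is constant: P₃ = P₂; V₃ = V₂·(T₃/T₂) = 0.5253 L.

V₃ ≈ 0.525 L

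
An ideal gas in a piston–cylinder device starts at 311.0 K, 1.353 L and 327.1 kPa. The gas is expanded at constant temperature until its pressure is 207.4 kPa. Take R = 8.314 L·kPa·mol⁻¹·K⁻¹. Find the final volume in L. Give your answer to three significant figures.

V₂ ≈ 2.13 L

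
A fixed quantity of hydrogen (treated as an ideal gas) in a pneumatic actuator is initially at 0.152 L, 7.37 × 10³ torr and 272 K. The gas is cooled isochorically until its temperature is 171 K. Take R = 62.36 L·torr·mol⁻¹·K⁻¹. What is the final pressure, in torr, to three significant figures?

Isochoric, so P/T is constant: V₂ = V₁; P₂ = P₁·(T₂/T₁) = 4633 torr.

P₂ ≈ 4.63e+03 torr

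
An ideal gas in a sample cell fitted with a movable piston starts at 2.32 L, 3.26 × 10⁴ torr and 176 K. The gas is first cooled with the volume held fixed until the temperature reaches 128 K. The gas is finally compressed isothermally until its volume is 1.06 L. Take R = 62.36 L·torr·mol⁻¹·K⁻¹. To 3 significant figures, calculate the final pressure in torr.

P₃ ≈ 5.19e+04 torr

Isochoric, so P/T is constant: V₂ = V₁; P₂ = P₁·(T₂/T₁) = 2.371e+04 torr.
Isothermal, so P V is constant: T₃ = T₂; P₃ = P₂·(V₂/V₃) = 5.189e+04 torr.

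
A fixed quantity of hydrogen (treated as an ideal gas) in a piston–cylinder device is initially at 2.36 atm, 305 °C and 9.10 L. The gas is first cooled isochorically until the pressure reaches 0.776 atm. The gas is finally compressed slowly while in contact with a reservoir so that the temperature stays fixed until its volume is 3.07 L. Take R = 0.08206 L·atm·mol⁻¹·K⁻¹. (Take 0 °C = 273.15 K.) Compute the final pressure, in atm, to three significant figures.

Convert: T₁ = 578.1 K.
Isochoric, so P/T is constant: V₂ = V₁; T₂ = T₁·(P₂/P₁) = 190.1 K.
T constant ⇒ Boyle's law P V = const: T₃ = T₂; P₃ = P₂·(V₂/V₃) = 2.300 atm.

P₃ ≈ 2.30 atm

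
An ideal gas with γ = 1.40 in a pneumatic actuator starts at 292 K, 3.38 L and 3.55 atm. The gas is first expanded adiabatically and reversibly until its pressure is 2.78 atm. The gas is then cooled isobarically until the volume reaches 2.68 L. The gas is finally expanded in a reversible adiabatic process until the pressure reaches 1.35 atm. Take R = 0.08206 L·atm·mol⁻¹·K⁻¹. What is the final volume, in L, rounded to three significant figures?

Reversible adiabatic, γ = 1.40: T₂ = T₁·(P₂/P₁)^((γ−1)/γ) = 272.3 K; V₂ = V₁·(P₁/P₂)^(1/γ) = 4.025 L.
Isobaric, so V/T is constant: P₃ = P₂; T₃ = T₂·(V₃/V₂) = 181.3 K.
Reversible adiabatic, γ = 1.40: T₄ = T₃·(P₄/P₃)^((γ−1)/γ) = 147.5 K; V₄ = V₃·(P₃/P₄)^(1/γ) = 4.490 L.

V₄ ≈ 4.49 L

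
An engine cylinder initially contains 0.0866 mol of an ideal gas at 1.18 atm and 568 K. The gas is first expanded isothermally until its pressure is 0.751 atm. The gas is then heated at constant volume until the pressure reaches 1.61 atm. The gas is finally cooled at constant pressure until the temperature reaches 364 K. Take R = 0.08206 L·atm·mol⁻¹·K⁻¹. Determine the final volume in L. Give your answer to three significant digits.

V₄ ≈ 1.61 L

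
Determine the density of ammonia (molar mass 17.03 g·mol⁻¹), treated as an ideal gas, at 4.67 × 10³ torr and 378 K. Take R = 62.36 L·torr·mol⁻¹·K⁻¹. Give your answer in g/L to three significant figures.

ρ ≈ 3.37 g/L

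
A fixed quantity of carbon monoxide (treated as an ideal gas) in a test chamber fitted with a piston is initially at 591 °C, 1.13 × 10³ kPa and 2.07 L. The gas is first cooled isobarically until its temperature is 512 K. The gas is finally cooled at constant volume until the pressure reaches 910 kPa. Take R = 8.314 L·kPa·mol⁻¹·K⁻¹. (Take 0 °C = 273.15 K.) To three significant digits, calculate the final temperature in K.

T₃ ≈ 412 K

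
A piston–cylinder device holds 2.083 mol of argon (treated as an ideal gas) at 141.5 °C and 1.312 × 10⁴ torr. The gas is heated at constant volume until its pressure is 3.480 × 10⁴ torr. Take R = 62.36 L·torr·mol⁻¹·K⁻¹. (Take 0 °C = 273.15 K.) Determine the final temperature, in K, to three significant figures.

T₂ ≈ 1.10e+03 K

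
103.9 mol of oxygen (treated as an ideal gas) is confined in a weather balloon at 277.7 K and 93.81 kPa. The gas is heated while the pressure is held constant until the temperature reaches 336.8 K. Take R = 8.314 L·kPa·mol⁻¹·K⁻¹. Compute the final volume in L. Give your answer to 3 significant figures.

V₂ ≈ 3.10e+03 L

From PV = nRT: V₁ = nRT₁/P₁ = 2557 L.
P constant ⇒ V ∝ T: P₂ = P₁; V₂ = V₁·(T₂/T₁) = 3101 L.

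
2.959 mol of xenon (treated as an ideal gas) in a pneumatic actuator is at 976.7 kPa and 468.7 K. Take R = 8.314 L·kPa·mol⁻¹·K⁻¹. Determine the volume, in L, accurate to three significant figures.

PV = nRT ⇒ V = nRT/P = (2.959 × 8.314 × 468.7) / 976.7

V ≈ 11.8 L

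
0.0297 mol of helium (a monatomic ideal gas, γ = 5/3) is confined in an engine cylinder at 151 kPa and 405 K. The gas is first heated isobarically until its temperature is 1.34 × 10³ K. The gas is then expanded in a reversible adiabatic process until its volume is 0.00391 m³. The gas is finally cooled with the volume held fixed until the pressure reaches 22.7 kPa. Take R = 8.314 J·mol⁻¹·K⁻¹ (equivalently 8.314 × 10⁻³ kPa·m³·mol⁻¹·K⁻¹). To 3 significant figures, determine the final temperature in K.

T₄ ≈ 359 K

From PV = nRT: V₁ = nRT₁/P₁ = 0.0006623 m³.
Isobaric, so V/T is constant: P₂ = P₁; V₂ = V₁·(T₂/T₁) = 0.002191 m³.
Adiabatic (γ = 5/3), T V^(γ−1) and P V^γ constant: T₃ = T₂·(V₂/V₃)^(γ−1) = 910.9 K; P₃ = P₂·(V₂/V₃)^γ = 57.52 kPa.
V constant ⇒ P ∝ T: V₄ = V₃; T₄ = T₃·(P₄/P₃) = 359.4 K.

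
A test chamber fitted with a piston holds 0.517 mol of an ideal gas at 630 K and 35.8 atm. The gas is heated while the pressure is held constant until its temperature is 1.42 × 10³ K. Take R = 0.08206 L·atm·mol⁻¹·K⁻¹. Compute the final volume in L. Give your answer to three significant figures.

V₂ ≈ 1.68 L

From PV = nRT: V₁ = nRT₁/P₁ = 0.7466 L.
Isobaric, so V/T is constant: P₂ = P₁; V₂ = V₁·(T₂/T₁) = 1.683 L.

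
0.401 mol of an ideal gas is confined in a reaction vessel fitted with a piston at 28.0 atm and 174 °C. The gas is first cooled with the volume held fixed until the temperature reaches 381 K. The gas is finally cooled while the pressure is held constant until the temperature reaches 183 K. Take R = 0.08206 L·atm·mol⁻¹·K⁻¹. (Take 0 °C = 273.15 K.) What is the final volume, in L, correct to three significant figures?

V₃ ≈ 0.252 L

Convert: T₁ = 447.1 K.
From PV = nRT: V₁ = nRT₁/P₁ = 0.5255 L.
Isochoric, so P/T is constant: V₂ = V₁; P₂ = P₁·(T₂/T₁) = 23.86 atm.
Isobaric, so V/T is constant: P₃ = P₂; V₃ = V₂·(T₃/T₂) = 0.2524 L.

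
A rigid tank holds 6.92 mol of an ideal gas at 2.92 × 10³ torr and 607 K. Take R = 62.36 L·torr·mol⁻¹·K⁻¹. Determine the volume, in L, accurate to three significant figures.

PV = nRT ⇒ V = nRT/P = (6.92 × 62.36 × 607) / 2.92e+03

V ≈ 89.7 L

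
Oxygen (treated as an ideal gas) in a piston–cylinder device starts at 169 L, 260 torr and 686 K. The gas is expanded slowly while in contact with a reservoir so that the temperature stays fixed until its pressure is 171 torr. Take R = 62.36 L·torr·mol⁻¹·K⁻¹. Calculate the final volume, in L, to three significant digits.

V₂ ≈ 257 L

Isothermal, so P V is constant: T₂ = T₁; V₂ = V₁·(P₁/P₂) = 257.0 L.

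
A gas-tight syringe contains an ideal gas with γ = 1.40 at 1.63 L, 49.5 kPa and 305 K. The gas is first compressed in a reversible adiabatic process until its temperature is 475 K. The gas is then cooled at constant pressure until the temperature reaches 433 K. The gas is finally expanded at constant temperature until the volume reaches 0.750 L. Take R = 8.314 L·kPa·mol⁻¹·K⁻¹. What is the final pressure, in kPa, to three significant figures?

P₄ ≈ 153 kPa

Adiabatic (γ = 1.40), T V^(γ−1) and P V^γ constant: P₂ = P₁·(T₂/T₁)^(γ/(γ−1)) = 233.3 kPa; V₂ = V₁·(T₁/T₂)^(1/(γ−1)) = 0.5385 L.
Isobaric, so V/T is constant: P₃ = P₂; V₃ = V₂·(T₃/T₂) = 0.4909 L.
Isothermal, so P V is constant: T₄ = T₃; P₄ = P₃·(V₃/V₄) = 152.7 kPa.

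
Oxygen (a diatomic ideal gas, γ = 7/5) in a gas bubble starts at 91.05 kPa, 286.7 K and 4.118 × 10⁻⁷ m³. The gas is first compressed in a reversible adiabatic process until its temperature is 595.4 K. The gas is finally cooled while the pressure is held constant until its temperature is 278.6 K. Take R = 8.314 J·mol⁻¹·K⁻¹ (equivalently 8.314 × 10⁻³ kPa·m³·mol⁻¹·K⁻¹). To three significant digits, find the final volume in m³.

V₃ ≈ 3.10e-08 m³

Adiabatic (γ = 7/5), T V^(γ−1) and P V^γ constant: P₂ = P₁·(T₂/T₁)^(γ/(γ−1)) = 1175 kPa; V₂ = V₁·(T₁/T₂)^(1/(γ−1)) = 6.626e-08 m³.
P constant ⇒ V ∝ T: P₃ = P₂; V₃ = V₂·(T₃/T₂) = 3.100e-08 m³.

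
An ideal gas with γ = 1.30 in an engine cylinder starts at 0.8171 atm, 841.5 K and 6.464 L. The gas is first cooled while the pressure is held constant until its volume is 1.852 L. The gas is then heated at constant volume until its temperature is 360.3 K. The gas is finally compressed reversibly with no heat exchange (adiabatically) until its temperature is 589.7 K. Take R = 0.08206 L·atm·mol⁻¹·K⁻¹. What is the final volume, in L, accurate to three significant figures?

V₄ ≈ 0.358 L

P constant ⇒ V ∝ T: P₂ = P₁; T₂ = T₁·(V₂/V₁) = 241.1 K.
Isochoric, so P/T is constant: V₃ = V₂; P₃ = P₂·(T₃/T₂) = 1.221 atm.
Adiabatic (γ = 1.30), T V^(γ−1) and P V^γ constant: P₄ = P₃·(T₄/T₃)^(γ/(γ−1)) = 10.33 atm; V₄ = V₃·(T₃/T₄)^(1/(γ−1)) = 0.3584 L.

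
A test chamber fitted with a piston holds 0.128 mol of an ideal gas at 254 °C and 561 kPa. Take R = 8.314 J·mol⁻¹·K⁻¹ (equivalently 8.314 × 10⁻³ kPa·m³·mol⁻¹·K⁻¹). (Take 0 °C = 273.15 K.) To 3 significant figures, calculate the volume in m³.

Convert: T = 527.15 K.
PV = nRT ⇒ V = nRT/P = (0.128 × 8.314 × 10⁻³ × 527.15) / 561

V ≈ 0.00100 m³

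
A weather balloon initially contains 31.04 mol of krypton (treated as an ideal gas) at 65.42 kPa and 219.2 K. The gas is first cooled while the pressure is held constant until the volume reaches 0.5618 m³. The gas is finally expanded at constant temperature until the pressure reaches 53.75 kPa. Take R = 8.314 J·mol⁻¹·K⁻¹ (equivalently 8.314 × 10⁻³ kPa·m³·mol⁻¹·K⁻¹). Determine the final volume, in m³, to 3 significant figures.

V₃ ≈ 0.684 m³

From PV = nRT: V₁ = nRT₁/P₁ = 0.8647 m³.
P constant ⇒ V ∝ T: P₂ = P₁; T₂ = T₁·(V₂/V₁) = 142.4 K.
T constant ⇒ Boyle's law P V = const: T₃ = T₂; V₃ = V₂·(P₂/P₃) = 0.6838 m³.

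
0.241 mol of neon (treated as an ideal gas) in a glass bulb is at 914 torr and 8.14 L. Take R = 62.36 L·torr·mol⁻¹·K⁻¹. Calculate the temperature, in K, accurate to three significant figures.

PV = nRT ⇒ T = PV/(nR) = (914 × 8.14) / (0.241 × 62.36)

T ≈ 495 K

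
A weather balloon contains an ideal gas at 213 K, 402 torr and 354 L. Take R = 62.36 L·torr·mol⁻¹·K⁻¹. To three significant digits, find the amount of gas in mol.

n ≈ 10.7 mol

PV = nRT ⇒ n = PV/(RT) = (402 × 354) / (62.36 × 213)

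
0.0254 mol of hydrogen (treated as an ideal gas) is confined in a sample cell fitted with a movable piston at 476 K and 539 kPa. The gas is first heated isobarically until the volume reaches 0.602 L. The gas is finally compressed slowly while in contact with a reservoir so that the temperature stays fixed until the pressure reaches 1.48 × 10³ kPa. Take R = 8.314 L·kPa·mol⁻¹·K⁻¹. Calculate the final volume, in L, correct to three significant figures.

V₃ ≈ 0.219 L

From PV = nRT: V₁ = nRT₁/P₁ = 0.1865 L.
Isobaric, so V/T is constant: P₂ = P₁; T₂ = T₁·(V₂/V₁) = 1537 K.
T constant ⇒ Boyle's law P V = const: T₃ = T₂; V₃ = V₂·(P₂/P₃) = 0.2192 L.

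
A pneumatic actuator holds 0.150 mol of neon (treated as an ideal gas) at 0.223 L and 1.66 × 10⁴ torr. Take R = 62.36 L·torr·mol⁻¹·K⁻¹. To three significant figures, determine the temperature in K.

PV = nRT ⇒ T = PV/(nR) = (1.66e+04 × 0.223) / (0.150 × 62.36)

T ≈ 396 K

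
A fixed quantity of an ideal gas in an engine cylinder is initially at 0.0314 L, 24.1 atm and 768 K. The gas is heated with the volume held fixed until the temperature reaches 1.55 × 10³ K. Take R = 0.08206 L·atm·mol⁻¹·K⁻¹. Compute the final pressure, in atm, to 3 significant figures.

Isochoric, so P/T is constant: V₂ = V₁; P₂ = P₁·(T₂/T₁) = 48.64 atm.

P₂ ≈ 48.6 atm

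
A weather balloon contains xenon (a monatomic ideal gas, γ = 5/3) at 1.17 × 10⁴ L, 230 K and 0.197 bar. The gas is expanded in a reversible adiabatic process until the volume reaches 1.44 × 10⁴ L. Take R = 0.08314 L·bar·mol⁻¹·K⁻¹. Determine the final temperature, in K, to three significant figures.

T₂ ≈ 200 K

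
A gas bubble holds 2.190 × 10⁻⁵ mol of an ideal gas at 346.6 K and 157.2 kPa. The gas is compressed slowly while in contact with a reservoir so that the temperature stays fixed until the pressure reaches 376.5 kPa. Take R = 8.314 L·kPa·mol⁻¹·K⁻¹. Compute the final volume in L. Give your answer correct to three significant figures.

From PV = nRT: V₁ = nRT₁/P₁ = 0.0004014 L.
T constant ⇒ Boyle's law P V = const: T₂ = T₁; V₂ = V₁·(P₁/P₂) = 0.0001676 L.

V₂ ≈ 0.000168 L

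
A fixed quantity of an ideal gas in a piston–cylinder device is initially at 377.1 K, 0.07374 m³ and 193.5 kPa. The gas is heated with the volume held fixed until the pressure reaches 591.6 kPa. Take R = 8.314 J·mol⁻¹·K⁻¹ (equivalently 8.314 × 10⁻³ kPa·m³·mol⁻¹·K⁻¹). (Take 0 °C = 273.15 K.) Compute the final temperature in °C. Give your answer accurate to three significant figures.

V constant ⇒ P ∝ T: V₂ = V₁; T₂ = T₁·(P₂/P₁) = 1153 K.

T₂ ≈ 880 °C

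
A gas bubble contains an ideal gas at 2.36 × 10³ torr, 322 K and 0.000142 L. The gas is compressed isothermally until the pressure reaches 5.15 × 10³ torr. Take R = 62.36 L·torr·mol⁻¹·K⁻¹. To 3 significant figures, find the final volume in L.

Isothermal, so P V is constant: T₂ = T₁; V₂ = V₁·(P₁/P₂) = 6.507e-05 L.

V₂ ≈ 6.51e-05 L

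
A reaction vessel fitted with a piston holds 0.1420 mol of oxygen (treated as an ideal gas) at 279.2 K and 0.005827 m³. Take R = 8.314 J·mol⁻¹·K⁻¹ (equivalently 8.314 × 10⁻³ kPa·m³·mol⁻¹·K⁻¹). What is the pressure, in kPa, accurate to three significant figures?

P ≈ 56.6 kPa

PV = nRT ⇒ P = nRT/V = (0.1420 × 8.314 × 10⁻³ × 279.2) / 0.005827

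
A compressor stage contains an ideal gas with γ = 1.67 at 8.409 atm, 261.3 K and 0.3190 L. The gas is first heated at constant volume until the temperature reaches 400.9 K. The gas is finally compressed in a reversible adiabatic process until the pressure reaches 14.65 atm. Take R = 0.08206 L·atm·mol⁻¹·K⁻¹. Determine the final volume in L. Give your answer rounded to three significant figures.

V₃ ≈ 0.296 L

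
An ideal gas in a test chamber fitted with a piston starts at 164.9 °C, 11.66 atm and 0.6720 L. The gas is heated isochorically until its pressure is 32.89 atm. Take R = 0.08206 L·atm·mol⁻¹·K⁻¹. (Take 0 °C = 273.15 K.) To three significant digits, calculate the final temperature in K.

T₂ ≈ 1.24e+03 K

Convert: T₁ = 438.0 K.
V constant ⇒ P ∝ T: V₂ = V₁; T₂ = T₁·(P₂/P₁) = 1236 K.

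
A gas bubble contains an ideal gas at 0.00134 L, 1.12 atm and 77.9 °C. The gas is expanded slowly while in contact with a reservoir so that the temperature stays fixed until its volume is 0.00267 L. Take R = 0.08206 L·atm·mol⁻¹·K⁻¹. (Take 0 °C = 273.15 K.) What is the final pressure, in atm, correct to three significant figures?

Convert: T₁ = 351.0 K.
T constant ⇒ Boyle's law P V = const: T₂ = T₁; P₂ = P₁·(V₁/V₂) = 0.5621 atm.

P₂ ≈ 0.562 atm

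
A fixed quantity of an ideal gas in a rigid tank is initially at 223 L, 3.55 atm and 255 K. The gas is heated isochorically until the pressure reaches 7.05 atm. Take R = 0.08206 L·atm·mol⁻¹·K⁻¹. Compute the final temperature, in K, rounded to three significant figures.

T₂ ≈ 506 K

V constant ⇒ P ∝ T: V₂ = V₁; T₂ = T₁·(P₂/P₁) = 506.4 K.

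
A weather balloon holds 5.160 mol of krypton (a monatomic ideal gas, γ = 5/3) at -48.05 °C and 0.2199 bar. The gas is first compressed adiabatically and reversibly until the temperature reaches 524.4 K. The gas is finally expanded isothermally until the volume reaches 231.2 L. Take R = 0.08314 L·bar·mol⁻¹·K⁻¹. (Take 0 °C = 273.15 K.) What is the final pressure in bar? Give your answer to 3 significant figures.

Convert: T₁ = 225.1 K.
From PV = nRT: V₁ = nRT₁/P₁ = 439.1 L.
Reversible adiabatic, γ = 5/3: P₂ = P₁·(T₂/T₁)^(γ/(γ−1)) = 1.822 bar; V₂ = V₁·(T₁/T₂)^(1/(γ−1)) = 123.5 L.
T constant ⇒ Boyle's law P V = const: T₃ = T₂; P₃ = P₂·(V₂/V₃) = 0.9730 bar.

P₃ ≈ 0.973 bar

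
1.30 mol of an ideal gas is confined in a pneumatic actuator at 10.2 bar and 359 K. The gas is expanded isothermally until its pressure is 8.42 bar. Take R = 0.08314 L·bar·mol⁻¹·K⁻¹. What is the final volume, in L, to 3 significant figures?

From PV = nRT: V₁ = nRT₁/P₁ = 3.804 L.
Isothermal, so P V is constant: T₂ = T₁; V₂ = V₁·(P₁/P₂) = 4.608 L.

V₂ ≈ 4.61 L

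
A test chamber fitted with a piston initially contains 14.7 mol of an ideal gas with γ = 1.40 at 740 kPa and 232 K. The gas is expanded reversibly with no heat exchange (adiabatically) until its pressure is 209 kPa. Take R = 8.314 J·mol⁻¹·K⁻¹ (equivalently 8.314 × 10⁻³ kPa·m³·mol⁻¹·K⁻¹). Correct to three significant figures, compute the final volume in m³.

V₂ ≈ 0.0945 m³

From PV = nRT: V₁ = nRT₁/P₁ = 0.03832 m³.
Adiabatic (γ = 1.40), T V^(γ−1) and P V^γ constant: T₂ = T₁·(P₂/P₁)^((γ−1)/γ) = 161.7 K; V₂ = V₁·(P₁/P₂)^(1/γ) = 0.09453 m³.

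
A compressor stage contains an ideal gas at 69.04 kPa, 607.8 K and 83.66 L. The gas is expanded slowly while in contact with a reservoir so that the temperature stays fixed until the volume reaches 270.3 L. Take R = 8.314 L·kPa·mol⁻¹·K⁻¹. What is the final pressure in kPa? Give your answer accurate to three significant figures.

P₂ ≈ 21.4 kPa

Isothermal, so P V is constant: T₂ = T₁; P₂ = P₁·(V₁/V₂) = 21.37 kPa.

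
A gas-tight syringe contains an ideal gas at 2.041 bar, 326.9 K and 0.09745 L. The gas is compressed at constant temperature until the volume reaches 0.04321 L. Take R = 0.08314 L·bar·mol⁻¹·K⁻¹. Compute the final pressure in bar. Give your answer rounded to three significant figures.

P₂ ≈ 4.60 bar

Isothermal, so P V is constant: T₂ = T₁; P₂ = P₁·(V₁/V₂) = 4.603 bar.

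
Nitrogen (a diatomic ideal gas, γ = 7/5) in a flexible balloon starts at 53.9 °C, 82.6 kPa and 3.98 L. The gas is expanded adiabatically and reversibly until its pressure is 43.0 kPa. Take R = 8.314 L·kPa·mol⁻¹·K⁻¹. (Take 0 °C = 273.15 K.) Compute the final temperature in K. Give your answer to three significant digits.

Convert: T₁ = 327.0 K.
Adiabatic (γ = 7/5), T V^(γ−1) and P V^γ constant: T₂ = T₁·(P₂/P₁)^((γ−1)/γ) = 271.4 K; V₂ = V₁·(P₁/P₂)^(1/γ) = 6.344 L.

T₂ ≈ 271 K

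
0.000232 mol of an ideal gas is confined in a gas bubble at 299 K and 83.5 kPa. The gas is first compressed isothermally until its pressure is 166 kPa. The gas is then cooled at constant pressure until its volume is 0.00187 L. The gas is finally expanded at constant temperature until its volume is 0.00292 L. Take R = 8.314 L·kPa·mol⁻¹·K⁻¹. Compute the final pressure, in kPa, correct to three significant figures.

P₄ ≈ 106 kPa

From PV = nRT: V₁ = nRT₁/P₁ = 0.006907 L.
T constant ⇒ Boyle's law P V = const: T₂ = T₁; V₂ = V₁·(P₁/P₂) = 0.003474 L.
Isobaric, so V/T is constant: P₃ = P₂; T₃ = T₂·(V₃/V₂) = 160.9 K.
T constant ⇒ Boyle's law P V = const: T₄ = T₃; P₄ = P₃·(V₃/V₄) = 106.3 kPa.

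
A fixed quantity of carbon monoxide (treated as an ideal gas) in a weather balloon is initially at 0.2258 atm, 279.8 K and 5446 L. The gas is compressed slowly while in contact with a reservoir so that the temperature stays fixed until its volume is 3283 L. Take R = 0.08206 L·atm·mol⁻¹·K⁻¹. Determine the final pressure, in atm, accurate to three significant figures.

P₂ ≈ 0.375 atm

Isothermal, so P V is constant: T₂ = T₁; P₂ = P₁·(V₁/V₂) = 0.3746 atm.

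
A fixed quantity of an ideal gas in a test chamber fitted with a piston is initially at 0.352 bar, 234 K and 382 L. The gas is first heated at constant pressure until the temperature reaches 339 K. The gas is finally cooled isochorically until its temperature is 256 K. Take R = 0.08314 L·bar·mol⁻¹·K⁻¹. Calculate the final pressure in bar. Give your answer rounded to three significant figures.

P₃ ≈ 0.266 bar

P constant ⇒ V ∝ T: P₂ = P₁; V₂ = V₁·(T₂/T₁) = 553.4 L.
V constant ⇒ P ∝ T: V₃ = V₂; P₃ = P₂·(T₃/T₂) = 0.2658 bar.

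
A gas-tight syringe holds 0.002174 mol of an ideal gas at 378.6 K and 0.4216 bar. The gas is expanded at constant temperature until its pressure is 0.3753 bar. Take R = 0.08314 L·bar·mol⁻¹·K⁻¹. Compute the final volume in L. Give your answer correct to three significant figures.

From PV = nRT: V₁ = nRT₁/P₁ = 0.1623 L.
T constant ⇒ Boyle's law P V = const: T₂ = T₁; V₂ = V₁·(P₁/P₂) = 0.1823 L.

V₂ ≈ 0.182 L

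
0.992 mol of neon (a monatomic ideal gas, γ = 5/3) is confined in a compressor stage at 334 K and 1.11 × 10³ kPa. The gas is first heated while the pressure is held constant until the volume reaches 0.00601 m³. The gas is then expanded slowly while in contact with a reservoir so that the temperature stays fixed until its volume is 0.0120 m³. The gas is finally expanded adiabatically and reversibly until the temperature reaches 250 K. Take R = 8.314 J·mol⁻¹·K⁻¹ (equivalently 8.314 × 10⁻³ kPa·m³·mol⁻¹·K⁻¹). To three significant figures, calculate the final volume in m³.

From PV = nRT: V₁ = nRT₁/P₁ = 0.002482 m³.
P constant ⇒ V ∝ T: P₂ = P₁; T₂ = T₁·(V₂/V₁) = 808.9 K.
T constant ⇒ Boyle's law P V = const: T₃ = T₂; P₃ = P₂·(V₂/V₃) = 555.9 kPa.
Reversible adiabatic, γ = 5/3: P₄ = P₃·(T₄/T₃)^(γ/(γ−1)) = 29.52 kPa; V₄ = V₃·(T₃/T₄)^(1/(γ−1)) = 0.06984 m³.

V₄ ≈ 0.0698 m³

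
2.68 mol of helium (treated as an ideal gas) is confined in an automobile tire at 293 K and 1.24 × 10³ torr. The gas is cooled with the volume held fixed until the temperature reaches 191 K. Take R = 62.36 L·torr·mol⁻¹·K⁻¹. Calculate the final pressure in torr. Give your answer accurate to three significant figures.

P₂ ≈ 808 torr

From PV = nRT: V₁ = nRT₁/P₁ = 39.49 L.
Isochoric, so P/T is constant: V₂ = V₁; P₂ = P₁·(T₂/T₁) = 808.3 torr.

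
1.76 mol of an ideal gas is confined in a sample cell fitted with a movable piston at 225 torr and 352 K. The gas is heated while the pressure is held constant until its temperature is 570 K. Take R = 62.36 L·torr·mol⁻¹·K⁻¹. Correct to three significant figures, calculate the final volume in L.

V₂ ≈ 278 L

From PV = nRT: V₁ = nRT₁/P₁ = 171.7 L.
Isobaric, so V/T is constant: P₂ = P₁; V₂ = V₁·(T₂/T₁) = 278.0 L.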